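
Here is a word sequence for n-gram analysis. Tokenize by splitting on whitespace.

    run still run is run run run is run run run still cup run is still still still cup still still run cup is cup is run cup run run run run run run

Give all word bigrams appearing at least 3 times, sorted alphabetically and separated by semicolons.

is run; run is; run run; still still

Bigram counts meeting the condition (at least 3 times):
  is run: 3
  run is: 3
  run run: 9
  still still: 3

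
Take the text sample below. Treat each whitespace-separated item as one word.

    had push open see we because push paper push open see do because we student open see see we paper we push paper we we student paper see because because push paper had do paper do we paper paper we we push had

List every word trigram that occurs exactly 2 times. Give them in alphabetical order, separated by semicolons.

Trigram counts meeting the condition (exactly 2 times):
  because push paper: 2
  paper we we: 2
  push open see: 2

because push paper; paper we we; push open see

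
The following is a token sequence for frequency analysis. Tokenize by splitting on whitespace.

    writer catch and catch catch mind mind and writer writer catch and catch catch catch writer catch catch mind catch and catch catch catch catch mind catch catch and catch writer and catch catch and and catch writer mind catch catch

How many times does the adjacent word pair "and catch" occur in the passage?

6

Scanning the 40 overlapping bigram windows for "and catch":
  position 3–4: and catch
  position 12–13: and catch
  position 21–22: and catch
  position 29–30: and catch
  position 32–33: and catch
  position 36–37: and catch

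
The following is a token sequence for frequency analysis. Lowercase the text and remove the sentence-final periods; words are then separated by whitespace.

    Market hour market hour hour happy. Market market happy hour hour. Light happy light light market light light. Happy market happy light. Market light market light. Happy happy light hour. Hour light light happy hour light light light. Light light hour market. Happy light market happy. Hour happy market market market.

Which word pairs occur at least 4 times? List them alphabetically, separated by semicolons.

happy light; light happy; light light; light market; market happy

Bigram counts meeting the condition (at least 4 times):
  happy light: 4
  light happy: 4
  light light: 7
  light market: 4
  market happy: 4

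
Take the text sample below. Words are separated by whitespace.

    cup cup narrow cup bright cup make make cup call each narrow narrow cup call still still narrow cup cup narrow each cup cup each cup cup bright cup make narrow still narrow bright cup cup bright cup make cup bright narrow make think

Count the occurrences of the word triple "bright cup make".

3

Scanning the 42 overlapping trigram windows for "bright cup make":
  position 5–7: bright cup make
  position 28–30: bright cup make
  position 37–39: bright cup make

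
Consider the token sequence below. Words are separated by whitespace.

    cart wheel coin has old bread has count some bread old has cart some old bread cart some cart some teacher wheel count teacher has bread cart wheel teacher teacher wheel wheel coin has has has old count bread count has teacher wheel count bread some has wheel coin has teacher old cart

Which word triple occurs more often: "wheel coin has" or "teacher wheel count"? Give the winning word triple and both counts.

"wheel coin has" (3 vs 2)

"wheel coin has": 3 occurrences
"teacher wheel count": 2 occurrences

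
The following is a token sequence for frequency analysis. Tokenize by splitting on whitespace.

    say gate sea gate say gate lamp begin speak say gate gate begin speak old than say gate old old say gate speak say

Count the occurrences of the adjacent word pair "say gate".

5

Scanning the 23 overlapping bigram windows for "say gate":
  position 1–2: say gate
  position 5–6: say gate
  position 10–11: say gate
  position 17–18: say gate
  position 21–22: say gate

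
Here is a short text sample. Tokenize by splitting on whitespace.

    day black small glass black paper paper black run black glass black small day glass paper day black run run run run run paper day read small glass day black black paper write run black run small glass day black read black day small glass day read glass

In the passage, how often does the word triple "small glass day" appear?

Scanning the 46 overlapping trigram windows for "small glass day":
  position 27–29: small glass day
  position 37–39: small glass day
  position 44–46: small glass day

3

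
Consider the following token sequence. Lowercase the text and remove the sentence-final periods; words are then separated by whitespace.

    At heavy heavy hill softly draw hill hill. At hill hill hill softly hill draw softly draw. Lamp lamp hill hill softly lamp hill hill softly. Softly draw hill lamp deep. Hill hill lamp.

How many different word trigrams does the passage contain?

34 tokens → 32 trigram windows in total.
Repeated trigrams (each contributes count−1 duplicates):
  hill hill softly: 3
  lamp hill hill: 2
  softly draw hill: 2
4 duplicate windows → 32 − 4 = 28 distinct.

28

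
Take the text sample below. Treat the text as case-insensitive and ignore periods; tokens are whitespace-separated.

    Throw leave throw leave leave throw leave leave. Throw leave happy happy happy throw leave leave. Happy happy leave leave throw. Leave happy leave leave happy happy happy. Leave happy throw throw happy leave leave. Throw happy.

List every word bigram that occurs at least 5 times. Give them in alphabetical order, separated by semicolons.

happy happy; leave happy; leave leave; leave throw; throw leave

Bigram counts meeting the condition (at least 5 times):
  happy happy: 5
  leave happy: 5
  leave leave: 6
  leave throw: 5
  throw leave: 6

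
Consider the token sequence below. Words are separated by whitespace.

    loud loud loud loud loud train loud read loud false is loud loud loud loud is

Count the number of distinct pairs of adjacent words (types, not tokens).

16 tokens → 15 bigram windows in total.
Repeated bigrams (each contributes count−1 duplicates):
  loud loud: 7
6 duplicate windows → 15 − 6 = 9 distinct.

9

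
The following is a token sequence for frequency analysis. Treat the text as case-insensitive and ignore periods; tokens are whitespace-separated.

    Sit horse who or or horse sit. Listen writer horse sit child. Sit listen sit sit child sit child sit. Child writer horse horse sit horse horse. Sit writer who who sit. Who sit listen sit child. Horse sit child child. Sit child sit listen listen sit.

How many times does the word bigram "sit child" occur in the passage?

7

Scanning the 46 overlapping bigram windows for "sit child":
  position 11–12: sit child
  position 16–17: sit child
  position 18–19: sit child
  position 20–21: sit child
  position 36–37: sit child
  position 39–40: sit child
  position 42–43: sit child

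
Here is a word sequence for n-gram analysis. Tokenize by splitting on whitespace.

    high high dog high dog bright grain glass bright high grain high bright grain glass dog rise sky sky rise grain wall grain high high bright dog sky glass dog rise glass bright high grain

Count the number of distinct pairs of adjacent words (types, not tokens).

35 tokens → 34 bigram windows in total.
Repeated bigrams (each contributes count−1 duplicates):
  bright grain: 2
  bright high: 2
  dog rise: 2
  glass bright: 2
  glass dog: 2
  grain glass: 2
  grain high: 2
  high bright: 2
  … (3 more repeated)
11 duplicate windows → 34 − 11 = 23 distinct.

23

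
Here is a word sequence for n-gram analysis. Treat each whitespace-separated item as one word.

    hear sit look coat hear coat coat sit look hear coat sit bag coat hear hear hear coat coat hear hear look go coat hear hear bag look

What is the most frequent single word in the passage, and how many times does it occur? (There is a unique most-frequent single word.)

"hear", 10 times

Unigram frequencies (highest first):
  hear: 10
  coat: 8
  look: 4
  sit: 3
  bag: 2
  go: 1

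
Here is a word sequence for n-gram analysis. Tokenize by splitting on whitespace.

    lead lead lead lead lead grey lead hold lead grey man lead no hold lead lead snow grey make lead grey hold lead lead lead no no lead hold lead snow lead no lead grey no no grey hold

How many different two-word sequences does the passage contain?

19

39 tokens → 38 bigram windows in total.
Repeated bigrams (each contributes count−1 duplicates):
  lead lead: 7
  hold lead: 4
  lead grey: 4
  lead no: 3
  grey hold: 2
  lead hold: 2
  lead snow: 2
  no lead: 2
  … (1 more repeated)
19 duplicate windows → 38 − 19 = 19 distinct.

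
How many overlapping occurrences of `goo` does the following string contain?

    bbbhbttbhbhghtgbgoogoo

2

Sliding a length-3 window over the 22 characters (20 positions):
  position 17–19: goo
  position 20–22: goo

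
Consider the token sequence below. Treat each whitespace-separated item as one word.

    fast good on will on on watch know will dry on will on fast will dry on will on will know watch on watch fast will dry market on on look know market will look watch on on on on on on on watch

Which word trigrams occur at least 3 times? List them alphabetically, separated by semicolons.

Trigram counts meeting the condition (at least 3 times):
  on on on: 5
  on will on: 3

on on on; on will on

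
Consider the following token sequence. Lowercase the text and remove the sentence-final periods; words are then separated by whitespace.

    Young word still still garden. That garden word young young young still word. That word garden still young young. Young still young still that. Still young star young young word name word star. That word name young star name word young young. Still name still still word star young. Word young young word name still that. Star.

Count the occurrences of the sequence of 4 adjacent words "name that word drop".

Scanning the 54 overlapping 4-gram windows for "name that word drop":
  (none found)

0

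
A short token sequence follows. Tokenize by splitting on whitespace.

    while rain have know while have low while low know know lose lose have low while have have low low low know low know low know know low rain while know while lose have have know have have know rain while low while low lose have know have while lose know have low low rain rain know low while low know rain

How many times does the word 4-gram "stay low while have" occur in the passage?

Scanning the 59 overlapping 4-gram windows for "stay low while have":
  (none found)

0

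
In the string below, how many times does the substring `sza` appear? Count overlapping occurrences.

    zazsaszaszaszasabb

3

Sliding a length-3 window over the 18 characters (16 positions):
  position 6–8: sza
  position 9–11: sza
  position 12–14: sza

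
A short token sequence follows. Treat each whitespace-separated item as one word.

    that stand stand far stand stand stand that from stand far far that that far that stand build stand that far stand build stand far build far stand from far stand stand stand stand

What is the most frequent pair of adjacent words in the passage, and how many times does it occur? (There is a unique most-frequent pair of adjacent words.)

Bigram frequencies (highest first):
  stand stand: 6
  far stand: 4
  stand far: 3
  that stand: 2
  stand that: 2
  far that: 2
  … (11 more, each ≤ 2)

"stand stand", 6 times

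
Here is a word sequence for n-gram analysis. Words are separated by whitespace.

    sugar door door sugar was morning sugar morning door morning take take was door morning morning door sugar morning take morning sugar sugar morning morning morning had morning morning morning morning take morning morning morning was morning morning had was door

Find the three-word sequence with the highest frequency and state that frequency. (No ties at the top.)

Trigram frequencies (highest first):
  morning morning morning: 4
  morning take morning: 2
  morning morning had: 2
  sugar door door: 1
  door door sugar: 1
  door sugar was: 1
  … (28 more, each ≤ 1)

"morning morning morning", 4 times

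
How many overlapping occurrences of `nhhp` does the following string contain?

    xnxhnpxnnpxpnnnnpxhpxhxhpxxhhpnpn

0

Sliding a length-4 window over the 33 characters (30 positions):
  (no match at any position)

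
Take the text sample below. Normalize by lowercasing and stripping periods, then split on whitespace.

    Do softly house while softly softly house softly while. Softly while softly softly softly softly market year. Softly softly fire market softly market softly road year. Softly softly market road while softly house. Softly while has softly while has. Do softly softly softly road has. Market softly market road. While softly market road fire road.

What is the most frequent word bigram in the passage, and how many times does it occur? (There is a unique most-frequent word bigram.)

"softly softly", 8 times

Bigram frequencies (highest first):
  softly softly: 8
  while softly: 5
  softly market: 5
  softly while: 4
  softly house: 3
  market softly: 3
  … (18 more, each ≤ 3)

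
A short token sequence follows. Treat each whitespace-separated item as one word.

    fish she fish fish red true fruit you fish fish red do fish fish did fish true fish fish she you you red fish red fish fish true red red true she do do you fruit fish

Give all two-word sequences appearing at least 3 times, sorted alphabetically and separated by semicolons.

Bigram counts meeting the condition (at least 3 times):
  fish fish: 5
  fish red: 3

fish fish; fish red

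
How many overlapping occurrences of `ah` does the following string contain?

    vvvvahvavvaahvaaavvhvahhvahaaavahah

Sliding a length-2 window over the 35 characters (34 positions):
  position 5–6: ah
  position 12–13: ah
  position 22–23: ah
  position 26–27: ah
  position 32–33: ah
  position 34–35: ah

6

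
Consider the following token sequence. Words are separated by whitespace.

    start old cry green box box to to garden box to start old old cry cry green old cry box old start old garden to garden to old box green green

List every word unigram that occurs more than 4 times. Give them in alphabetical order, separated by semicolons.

box; old; to

Unigram counts meeting the condition (more than 4 times):
  box: 5
  old: 7
  to: 5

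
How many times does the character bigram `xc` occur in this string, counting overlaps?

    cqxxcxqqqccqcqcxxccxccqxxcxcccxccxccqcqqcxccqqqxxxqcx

8

Sliding a length-2 window over the 53 characters (52 positions):
  position 4–5: xc
  position 17–18: xc
  position 20–21: xc
  position 25–26: xc
  position 27–28: xc
  position 31–32: xc
  position 34–35: xc
  position 42–43: xc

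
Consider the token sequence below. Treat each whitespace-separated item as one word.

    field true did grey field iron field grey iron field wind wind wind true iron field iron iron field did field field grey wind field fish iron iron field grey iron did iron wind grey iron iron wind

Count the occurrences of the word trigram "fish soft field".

Scanning the 36 overlapping trigram windows for "fish soft field":
  (none found)

0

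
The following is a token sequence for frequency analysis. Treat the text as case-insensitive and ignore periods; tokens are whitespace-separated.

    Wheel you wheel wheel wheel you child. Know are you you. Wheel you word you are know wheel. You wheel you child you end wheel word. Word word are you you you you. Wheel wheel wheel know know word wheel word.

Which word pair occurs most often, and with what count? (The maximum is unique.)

Bigram frequencies (highest first):
  wheel you: 5
  you wheel: 4
  wheel wheel: 4
  you you: 4
  you child: 2
  are you: 2
  … (17 more, each ≤ 2)

"wheel you", 5 times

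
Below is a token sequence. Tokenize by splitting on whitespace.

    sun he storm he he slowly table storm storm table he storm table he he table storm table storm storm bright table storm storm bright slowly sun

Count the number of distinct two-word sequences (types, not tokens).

15

27 tokens → 26 bigram windows in total.
Repeated bigrams (each contributes count−1 duplicates):
  table storm: 4
  storm storm: 3
  storm table: 3
  he he: 2
  he storm: 2
  storm bright: 2
  table he: 2
11 duplicate windows → 26 − 11 = 15 distinct.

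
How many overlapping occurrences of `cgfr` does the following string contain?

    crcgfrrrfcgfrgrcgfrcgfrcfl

4

Sliding a length-4 window over the 26 characters (23 positions):
  position 3–6: cgfr
  position 10–13: cgfr
  position 16–19: cgfr
  position 20–23: cgfr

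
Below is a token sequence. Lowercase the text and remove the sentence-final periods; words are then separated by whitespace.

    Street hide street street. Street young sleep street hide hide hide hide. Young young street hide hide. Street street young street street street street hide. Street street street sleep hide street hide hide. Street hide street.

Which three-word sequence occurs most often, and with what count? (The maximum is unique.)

Trigram frequencies (highest first):
  street street street: 4
  street hide street: 3
  hide street street: 3
  street hide hide: 3
  street street young: 2
  hide hide hide: 2
  … (15 more, each ≤ 2)

"street street street", 4 times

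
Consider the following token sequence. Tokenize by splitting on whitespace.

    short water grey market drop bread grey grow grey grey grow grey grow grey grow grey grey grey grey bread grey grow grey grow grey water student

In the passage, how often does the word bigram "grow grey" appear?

6

Scanning the 26 overlapping bigram windows for "grow grey":
  position 8–9: grow grey
  position 11–12: grow grey
  position 13–14: grow grey
  position 15–16: grow grey
  position 22–23: grow grey
  position 24–25: grow grey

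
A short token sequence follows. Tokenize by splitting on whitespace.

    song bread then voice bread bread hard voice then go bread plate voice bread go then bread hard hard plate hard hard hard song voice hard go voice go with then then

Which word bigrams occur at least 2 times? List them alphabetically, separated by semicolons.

Bigram counts meeting the condition (at least 2 times):
  bread hard: 2
  hard hard: 3
  voice bread: 2

bread hard; hard hard; voice bread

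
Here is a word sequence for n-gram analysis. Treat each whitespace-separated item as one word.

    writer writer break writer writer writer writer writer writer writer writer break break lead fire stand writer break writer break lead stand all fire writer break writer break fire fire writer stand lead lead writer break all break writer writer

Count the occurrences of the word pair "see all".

Scanning the 39 overlapping bigram windows for "see all":
  (none found)

0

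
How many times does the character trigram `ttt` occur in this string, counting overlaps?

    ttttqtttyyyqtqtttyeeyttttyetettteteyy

Sliding a length-3 window over the 37 characters (35 positions):
  position 1–3: ttt
  position 2–4: ttt
  position 6–8: ttt
  position 15–17: ttt
  position 22–24: ttt
  position 23–25: ttt
  position 30–32: ttt

7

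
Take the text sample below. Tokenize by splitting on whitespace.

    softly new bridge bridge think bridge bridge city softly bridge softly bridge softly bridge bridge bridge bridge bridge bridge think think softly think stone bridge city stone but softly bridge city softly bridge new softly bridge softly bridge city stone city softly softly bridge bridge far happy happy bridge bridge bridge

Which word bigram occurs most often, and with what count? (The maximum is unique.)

Bigram frequencies (highest first):
  bridge bridge: 10
  softly bridge: 8
  bridge city: 4
  city softly: 3
  bridge softly: 3
  bridge think: 2
  … (19 more, each ≤ 2)

"bridge bridge", 10 times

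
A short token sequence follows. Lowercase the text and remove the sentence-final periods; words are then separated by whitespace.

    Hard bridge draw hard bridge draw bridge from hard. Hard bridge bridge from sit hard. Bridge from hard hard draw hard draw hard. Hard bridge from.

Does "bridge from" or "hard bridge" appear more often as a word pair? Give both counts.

"hard bridge" (5 vs 4)

"bridge from": 4 occurrences
"hard bridge": 5 occurrences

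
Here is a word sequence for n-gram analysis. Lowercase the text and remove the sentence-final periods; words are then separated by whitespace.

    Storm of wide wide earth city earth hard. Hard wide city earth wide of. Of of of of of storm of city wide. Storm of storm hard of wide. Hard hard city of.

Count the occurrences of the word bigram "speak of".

Scanning the 32 overlapping bigram windows for "speak of":
  (none found)

0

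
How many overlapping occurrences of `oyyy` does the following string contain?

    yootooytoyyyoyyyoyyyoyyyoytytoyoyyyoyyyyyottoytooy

6

Sliding a length-4 window over the 50 characters (47 positions):
  position 9–12: oyyy
  position 13–16: oyyy
  position 17–20: oyyy
  position 21–24: oyyy
  position 32–35: oyyy
  position 36–39: oyyy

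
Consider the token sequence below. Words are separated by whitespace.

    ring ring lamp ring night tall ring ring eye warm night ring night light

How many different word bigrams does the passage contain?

11

14 tokens → 13 bigram windows in total.
Repeated bigrams (each contributes count−1 duplicates):
  ring night: 2
  ring ring: 2
2 duplicate windows → 13 − 2 = 11 distinct.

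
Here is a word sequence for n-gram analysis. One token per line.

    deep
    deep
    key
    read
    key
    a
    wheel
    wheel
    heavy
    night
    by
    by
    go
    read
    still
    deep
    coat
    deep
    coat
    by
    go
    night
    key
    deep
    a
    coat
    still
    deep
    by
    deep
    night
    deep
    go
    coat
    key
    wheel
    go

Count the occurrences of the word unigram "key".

4

Scanning the 37 tokens for "key":
  position 3: key
  position 5: key
  position 23: key
  position 35: key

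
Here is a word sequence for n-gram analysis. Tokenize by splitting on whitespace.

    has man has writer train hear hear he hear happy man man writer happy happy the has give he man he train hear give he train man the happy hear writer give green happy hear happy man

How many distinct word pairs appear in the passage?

30

37 tokens → 36 bigram windows in total.
Repeated bigrams (each contributes count−1 duplicates):
  give he: 2
  happy hear: 2
  happy man: 2
  he train: 2
  hear happy: 2
  train hear: 2
6 duplicate windows → 36 − 6 = 30 distinct.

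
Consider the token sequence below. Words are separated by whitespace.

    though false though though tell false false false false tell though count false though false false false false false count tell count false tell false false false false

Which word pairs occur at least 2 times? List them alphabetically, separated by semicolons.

count false; false false; false tell; false though; tell false; though false

Bigram counts meeting the condition (at least 2 times):
  count false: 2
  false false: 10
  false tell: 2
  false though: 2
  tell false: 2
  though false: 2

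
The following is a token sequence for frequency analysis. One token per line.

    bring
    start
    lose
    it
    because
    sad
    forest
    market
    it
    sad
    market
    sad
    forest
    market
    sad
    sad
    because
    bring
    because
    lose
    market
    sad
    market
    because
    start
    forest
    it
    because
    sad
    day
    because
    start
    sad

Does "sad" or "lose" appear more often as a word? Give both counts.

"sad": 8 occurrences
"lose": 2 occurrences

"sad" (8 vs 2)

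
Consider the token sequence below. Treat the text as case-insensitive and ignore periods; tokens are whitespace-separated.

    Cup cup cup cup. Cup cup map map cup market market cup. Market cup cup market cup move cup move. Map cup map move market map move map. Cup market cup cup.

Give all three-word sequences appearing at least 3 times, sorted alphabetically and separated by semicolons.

cup cup cup; cup market cup

Trigram counts meeting the condition (at least 3 times):
  cup cup cup: 4
  cup market cup: 3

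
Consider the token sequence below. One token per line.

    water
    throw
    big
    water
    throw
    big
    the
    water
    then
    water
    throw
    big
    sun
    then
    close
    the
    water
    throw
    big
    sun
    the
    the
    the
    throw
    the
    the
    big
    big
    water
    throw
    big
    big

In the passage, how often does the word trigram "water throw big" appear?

Scanning the 30 overlapping trigram windows for "water throw big":
  position 1–3: water throw big
  position 4–6: water throw big
  position 10–12: water throw big
  position 17–19: water throw big
  position 29–31: water throw big

5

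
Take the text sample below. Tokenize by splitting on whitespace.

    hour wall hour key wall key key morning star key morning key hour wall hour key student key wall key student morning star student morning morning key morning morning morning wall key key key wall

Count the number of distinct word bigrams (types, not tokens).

35 tokens → 34 bigram windows in total.
Repeated bigrams (each contributes count−1 duplicates):
  key key: 3
  key morning: 3
  key wall: 3
  morning morning: 3
  wall key: 3
  hour key: 2
  hour wall: 2
  key student: 2
  … (4 more repeated)
17 duplicate windows → 34 − 17 = 17 distinct.

17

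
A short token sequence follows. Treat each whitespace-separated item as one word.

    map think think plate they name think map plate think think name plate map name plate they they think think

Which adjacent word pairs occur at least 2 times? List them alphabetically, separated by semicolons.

Bigram counts meeting the condition (at least 2 times):
  name plate: 2
  plate they: 2
  think think: 3

name plate; plate they; think think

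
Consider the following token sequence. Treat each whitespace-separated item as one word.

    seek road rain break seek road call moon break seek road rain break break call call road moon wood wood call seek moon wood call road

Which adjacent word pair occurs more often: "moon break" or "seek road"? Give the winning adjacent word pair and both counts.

"moon break": 1 occurrence
"seek road": 3 occurrences

"seek road" (3 vs 1)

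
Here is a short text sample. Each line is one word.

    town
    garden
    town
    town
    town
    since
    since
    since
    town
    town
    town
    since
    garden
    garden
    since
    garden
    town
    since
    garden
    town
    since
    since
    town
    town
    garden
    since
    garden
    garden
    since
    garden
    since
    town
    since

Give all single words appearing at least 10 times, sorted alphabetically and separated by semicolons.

Unigram counts meeting the condition (at least 10 times):
  since: 12
  town: 12

since; town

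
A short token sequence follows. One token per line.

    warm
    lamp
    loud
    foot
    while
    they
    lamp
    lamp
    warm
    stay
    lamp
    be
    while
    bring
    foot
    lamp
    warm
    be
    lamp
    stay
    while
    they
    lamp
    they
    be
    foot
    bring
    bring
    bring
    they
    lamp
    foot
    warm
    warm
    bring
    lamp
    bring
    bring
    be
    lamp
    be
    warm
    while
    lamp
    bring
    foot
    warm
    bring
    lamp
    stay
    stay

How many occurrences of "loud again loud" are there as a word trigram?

Scanning the 49 overlapping trigram windows for "loud again loud":
  (none found)

0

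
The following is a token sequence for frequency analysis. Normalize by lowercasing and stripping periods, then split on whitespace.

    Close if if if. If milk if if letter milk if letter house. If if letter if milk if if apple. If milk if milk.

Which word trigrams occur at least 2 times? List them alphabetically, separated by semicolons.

Trigram counts meeting the condition (at least 2 times):
  if if if: 2
  if if letter: 2
  if milk if: 3
  milk if if: 2

if if if; if if letter; if milk if; milk if if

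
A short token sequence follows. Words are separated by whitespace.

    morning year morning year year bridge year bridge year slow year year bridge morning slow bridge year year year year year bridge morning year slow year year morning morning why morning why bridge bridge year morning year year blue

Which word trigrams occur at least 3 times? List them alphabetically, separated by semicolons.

year year bridge; year year year

Trigram counts meeting the condition (at least 3 times):
  year year bridge: 3
  year year year: 3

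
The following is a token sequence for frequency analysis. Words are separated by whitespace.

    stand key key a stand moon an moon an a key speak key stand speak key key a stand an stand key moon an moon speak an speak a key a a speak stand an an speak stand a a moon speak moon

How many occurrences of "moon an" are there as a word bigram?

Scanning the 42 overlapping bigram windows for "moon an":
  position 6–7: moon an
  position 8–9: moon an
  position 23–24: moon an

3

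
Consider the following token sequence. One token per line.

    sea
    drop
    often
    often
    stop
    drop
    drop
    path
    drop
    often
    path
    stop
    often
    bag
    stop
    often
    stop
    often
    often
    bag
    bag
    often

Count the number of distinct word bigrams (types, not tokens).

22 tokens → 21 bigram windows in total.
Repeated bigrams (each contributes count−1 duplicates):
  stop often: 3
  drop often: 2
  often bag: 2
  often often: 2
  often stop: 2
6 duplicate windows → 21 − 6 = 15 distinct.

15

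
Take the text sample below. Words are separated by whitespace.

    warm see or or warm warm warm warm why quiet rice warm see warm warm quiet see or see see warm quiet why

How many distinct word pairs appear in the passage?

15

23 tokens → 22 bigram windows in total.
Repeated bigrams (each contributes count−1 duplicates):
  warm warm: 4
  see or: 2
  see warm: 2
  warm quiet: 2
  warm see: 2
7 duplicate windows → 22 − 7 = 15 distinct.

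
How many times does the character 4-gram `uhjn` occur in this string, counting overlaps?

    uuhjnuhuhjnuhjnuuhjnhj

4

Sliding a length-4 window over the 22 characters (19 positions):
  position 2–5: uhjn
  position 8–11: uhjn
  position 12–15: uhjn
  position 17–20: uhjn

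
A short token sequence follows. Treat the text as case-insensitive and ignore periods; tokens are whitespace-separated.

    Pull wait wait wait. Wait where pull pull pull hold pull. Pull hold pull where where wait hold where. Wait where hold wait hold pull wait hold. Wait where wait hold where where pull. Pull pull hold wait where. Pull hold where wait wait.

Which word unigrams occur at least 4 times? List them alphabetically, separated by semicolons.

hold; pull; wait; where

Unigram counts meeting the condition (at least 4 times):
  hold: 9
  pull: 12
  wait: 13
  where: 10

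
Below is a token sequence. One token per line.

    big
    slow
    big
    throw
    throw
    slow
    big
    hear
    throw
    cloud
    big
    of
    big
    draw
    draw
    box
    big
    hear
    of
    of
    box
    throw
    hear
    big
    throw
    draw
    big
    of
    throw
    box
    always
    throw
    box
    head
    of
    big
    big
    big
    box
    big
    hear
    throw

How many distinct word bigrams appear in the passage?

42 tokens → 41 bigram windows in total.
Repeated bigrams (each contributes count−1 duplicates):
  big hear: 3
  big big: 2
  big of: 2
  big throw: 2
  box big: 2
  hear throw: 2
  of big: 2
  slow big: 2
  … (1 more repeated)
10 duplicate windows → 41 − 10 = 31 distinct.

31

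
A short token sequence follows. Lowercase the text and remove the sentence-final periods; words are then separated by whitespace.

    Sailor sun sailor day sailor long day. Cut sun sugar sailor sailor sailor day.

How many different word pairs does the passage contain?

11

14 tokens → 13 bigram windows in total.
Repeated bigrams (each contributes count−1 duplicates):
  sailor day: 2
  sailor sailor: 2
2 duplicate windows → 13 − 2 = 11 distinct.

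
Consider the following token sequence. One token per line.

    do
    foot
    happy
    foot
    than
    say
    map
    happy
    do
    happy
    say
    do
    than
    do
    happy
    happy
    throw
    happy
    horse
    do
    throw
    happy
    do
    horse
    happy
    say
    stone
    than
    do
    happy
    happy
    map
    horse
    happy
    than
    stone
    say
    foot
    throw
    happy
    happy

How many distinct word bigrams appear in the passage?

41 tokens → 40 bigram windows in total.
Repeated bigrams (each contributes count−1 duplicates):
  do happy: 3
  happy happy: 3
  throw happy: 3
  happy do: 2
  happy say: 2
  horse happy: 2
  than do: 2
10 duplicate windows → 40 − 10 = 30 distinct.

30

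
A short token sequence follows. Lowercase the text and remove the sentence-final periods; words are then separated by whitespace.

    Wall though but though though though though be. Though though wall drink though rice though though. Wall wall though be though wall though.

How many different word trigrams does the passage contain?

23 tokens → 21 trigram windows in total.
Repeated trigrams (each contributes count−1 duplicates):
  though be though: 2
  though though though: 2
  though though wall: 2
3 duplicate windows → 21 − 3 = 18 distinct.

18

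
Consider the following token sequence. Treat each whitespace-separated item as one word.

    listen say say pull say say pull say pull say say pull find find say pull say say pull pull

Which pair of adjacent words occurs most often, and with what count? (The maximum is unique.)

"say pull", 6 times

Bigram frequencies (highest first):
  say pull: 6
  say say: 4
  pull say: 4
  listen say: 1
  pull find: 1
  find find: 1
  … (2 more, each ≤ 1)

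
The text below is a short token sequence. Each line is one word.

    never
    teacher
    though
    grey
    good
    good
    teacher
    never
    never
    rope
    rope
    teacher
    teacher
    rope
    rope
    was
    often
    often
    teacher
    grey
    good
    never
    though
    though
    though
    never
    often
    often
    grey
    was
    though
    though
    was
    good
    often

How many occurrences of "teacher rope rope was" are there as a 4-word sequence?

1

Scanning the 32 overlapping 4-gram windows for "teacher rope rope was":
  position 13–16: teacher rope rope was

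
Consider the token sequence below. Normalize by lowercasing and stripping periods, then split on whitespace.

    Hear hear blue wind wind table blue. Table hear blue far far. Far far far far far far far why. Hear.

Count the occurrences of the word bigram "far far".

Scanning the 20 overlapping bigram windows for "far far":
  position 11–12: far far
  position 12–13: far far
  position 13–14: far far
  position 14–15: far far
  position 15–16: far far
  position 16–17: far far
  position 17–18: far far
  position 18–19: far far

8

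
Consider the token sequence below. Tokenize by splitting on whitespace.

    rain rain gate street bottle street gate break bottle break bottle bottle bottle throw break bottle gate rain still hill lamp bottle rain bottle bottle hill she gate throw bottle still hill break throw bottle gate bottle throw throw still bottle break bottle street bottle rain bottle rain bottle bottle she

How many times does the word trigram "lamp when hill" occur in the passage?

Scanning the 49 overlapping trigram windows for "lamp when hill":
  (none found)

0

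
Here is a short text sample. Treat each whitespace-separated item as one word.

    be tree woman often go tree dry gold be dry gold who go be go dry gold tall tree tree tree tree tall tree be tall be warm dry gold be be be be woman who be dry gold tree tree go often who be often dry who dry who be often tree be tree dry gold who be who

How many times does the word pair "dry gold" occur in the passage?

Scanning the 59 overlapping bigram windows for "dry gold":
  position 7–8: dry gold
  position 10–11: dry gold
  position 16–17: dry gold
  position 29–30: dry gold
  position 38–39: dry gold
  position 56–57: dry gold

6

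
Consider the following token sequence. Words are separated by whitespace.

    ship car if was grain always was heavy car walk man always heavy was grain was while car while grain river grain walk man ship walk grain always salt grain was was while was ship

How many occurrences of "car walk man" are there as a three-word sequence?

1

Scanning the 33 overlapping trigram windows for "car walk man":
  position 9–11: car walk man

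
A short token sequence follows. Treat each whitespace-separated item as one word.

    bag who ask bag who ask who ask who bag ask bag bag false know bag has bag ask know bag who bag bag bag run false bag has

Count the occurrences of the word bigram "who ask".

3

Scanning the 28 overlapping bigram windows for "who ask":
  position 2–3: who ask
  position 5–6: who ask
  position 7–8: who ask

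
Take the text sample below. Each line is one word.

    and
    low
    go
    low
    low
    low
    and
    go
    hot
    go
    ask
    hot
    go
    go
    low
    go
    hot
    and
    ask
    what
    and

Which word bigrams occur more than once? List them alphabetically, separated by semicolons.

go hot; go low; hot go; low go; low low

Bigram counts meeting the condition (more than once):
  go hot: 2
  go low: 2
  hot go: 2
  low go: 2
  low low: 2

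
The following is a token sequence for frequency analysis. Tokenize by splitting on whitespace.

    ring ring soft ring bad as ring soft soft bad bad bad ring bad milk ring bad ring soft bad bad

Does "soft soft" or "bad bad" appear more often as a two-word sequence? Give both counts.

"bad bad" (3 vs 1)

"soft soft": 1 occurrence
"bad bad": 3 occurrences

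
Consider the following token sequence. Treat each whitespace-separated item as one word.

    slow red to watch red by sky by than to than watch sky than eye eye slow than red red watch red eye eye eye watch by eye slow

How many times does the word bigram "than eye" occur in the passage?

Scanning the 28 overlapping bigram windows for "than eye":
  position 14–15: than eye

1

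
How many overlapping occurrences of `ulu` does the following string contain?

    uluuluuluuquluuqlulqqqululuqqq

6

Sliding a length-3 window over the 30 characters (28 positions):
  position 1–3: ulu
  position 4–6: ulu
  position 7–9: ulu
  position 12–14: ulu
  position 23–25: ulu
  position 25–27: ulu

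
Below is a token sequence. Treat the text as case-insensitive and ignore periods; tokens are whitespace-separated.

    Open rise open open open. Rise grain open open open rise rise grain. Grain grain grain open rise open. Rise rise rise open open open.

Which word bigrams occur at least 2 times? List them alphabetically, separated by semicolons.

grain grain; grain open; open open; open rise; rise grain; rise open; rise rise

Bigram counts meeting the condition (at least 2 times):
  grain grain: 3
  grain open: 2
  open open: 6
  open rise: 5
  rise grain: 2
  rise open: 3
  rise rise: 3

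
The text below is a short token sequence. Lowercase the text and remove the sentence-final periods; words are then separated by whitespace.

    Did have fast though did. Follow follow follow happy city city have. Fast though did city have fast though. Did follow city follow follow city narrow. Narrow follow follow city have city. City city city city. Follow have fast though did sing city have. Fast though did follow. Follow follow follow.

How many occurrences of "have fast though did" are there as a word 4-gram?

Scanning the 48 overlapping 4-gram windows for "have fast though did":
  position 2–5: have fast though did
  position 12–15: have fast though did
  position 17–20: have fast though did
  position 38–41: have fast though did
  position 44–47: have fast though did

5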